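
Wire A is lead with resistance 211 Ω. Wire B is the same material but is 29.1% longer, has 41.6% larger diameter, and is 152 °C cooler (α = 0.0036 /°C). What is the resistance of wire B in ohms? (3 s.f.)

61.5 Ω

R ∝ ρL/d² with ρ ∝ (1+αΔT), so R_B/R_A = (1 + 29.1/100) × (1 + 41.6/100)⁻² × (1 − 0.0036×152)
= 1.291 × 0.4987 × 0.4528 = 0.2915
R_B = 0.2915 × 211 = 61.5 Ω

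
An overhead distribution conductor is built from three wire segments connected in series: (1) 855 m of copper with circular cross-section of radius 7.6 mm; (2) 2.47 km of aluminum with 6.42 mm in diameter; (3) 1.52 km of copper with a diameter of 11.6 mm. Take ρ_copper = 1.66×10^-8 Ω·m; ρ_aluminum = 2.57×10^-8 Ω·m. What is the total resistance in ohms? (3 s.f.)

2.28 Ω

Seg 1: A = πr² = π(7.6000e-03 m)² = 1.815e-04 m²
R_1 = (1.66×10^-8)(855)/(1.815e-04) = 0.07822 Ω
Seg 2: A = π(d/2)² = π(3.2100e-03 m)² = 3.237e-05 m²
R_2 = (2.57×10^-8)(2470)/(3.237e-05) = 1.961 Ω
Seg 3: A = π(d/2)² = π(5.8000e-03 m)² = 1.057e-04 m²
R_3 = (1.66×10^-8)(1520)/(1.057e-04) = 0.2388 Ω
R_total = R_1 + R_2 + R_3 = 2.28 Ω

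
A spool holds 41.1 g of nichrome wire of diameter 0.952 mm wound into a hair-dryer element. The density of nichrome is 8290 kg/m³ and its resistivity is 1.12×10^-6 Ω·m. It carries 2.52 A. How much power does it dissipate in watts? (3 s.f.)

69.6 W

A = π(d/2)² = π(4.7600e-04 m)² = 7.1181e-07 m²
L = m/(density·A) = 0.0411/(8290×7.1181e-07) = 6.965 m
R = ρL/A = (1.12×10^-6)(6.965)/(7.1181e-07) = 10.96 Ω
P = I²R = (2.52)² × 10.96 = 69.6 W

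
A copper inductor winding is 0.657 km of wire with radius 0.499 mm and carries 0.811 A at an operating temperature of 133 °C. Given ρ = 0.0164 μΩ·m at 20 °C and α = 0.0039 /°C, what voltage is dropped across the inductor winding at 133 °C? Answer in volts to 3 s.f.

16.1 V

ρ = 0.0164 μΩ·m = 1.64×10^-8 Ω·m
A = πr² = π(4.9900e-04 m)² = 7.823e-07 m²
R₍20₎ = ρL/A = (1.64×10^-8)(657)/(7.823e-07) = 13.77 Ω
R₍133₎ = R₍20₎(1 + αΔT) = 13.77 × (1 + 0.0039×113) = 19.84 Ω
V = IR = 0.811 × 19.84 = 16.1 V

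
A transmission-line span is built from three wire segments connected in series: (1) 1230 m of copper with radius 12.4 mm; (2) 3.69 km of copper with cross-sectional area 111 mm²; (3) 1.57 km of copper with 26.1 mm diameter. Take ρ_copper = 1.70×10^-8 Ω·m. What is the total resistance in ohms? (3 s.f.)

0.658 Ω

Seg 1: A = πr² = π(1.2400e-02 m)² = 4.831e-04 m²
R_1 = (1.70×10^-8)(1230)/(4.831e-04) = 0.04329 Ω
Seg 2: A = 111 mm² = 1.110e-04 m²
R_2 = (1.70×10^-8)(3690)/(1.110e-04) = 0.5651 Ω
Seg 3: A = π(d/2)² = π(1.3050e-02 m)² = 5.350e-04 m²
R_3 = (1.70×10^-8)(1570)/(5.350e-04) = 0.04989 Ω
R_total = R_1 + R_2 + R_3 = 0.658 Ω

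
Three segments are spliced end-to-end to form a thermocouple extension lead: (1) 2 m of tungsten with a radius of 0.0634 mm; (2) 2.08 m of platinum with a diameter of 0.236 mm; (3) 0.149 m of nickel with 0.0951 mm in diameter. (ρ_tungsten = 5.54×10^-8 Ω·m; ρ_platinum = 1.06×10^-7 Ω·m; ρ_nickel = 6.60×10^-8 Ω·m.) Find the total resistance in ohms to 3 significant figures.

15.2 Ω

Seg 1: A = πr² = π(6.3400e-05 m)² = 1.263e-08 m²
R_1 = (5.54×10^-8)(2)/(1.263e-08) = 8.774 Ω
Seg 2: A = π(d/2)² = π(1.1800e-04 m)² = 4.374e-08 m²
R_2 = (1.06×10^-7)(2.08)/(4.374e-08) = 5.04 Ω
Seg 3: A = π(d/2)² = π(4.7550e-05 m)² = 7.103e-09 m²
R_3 = (6.60×10^-8)(0.149)/(7.103e-09) = 1.384 Ω
R_total = R_1 + R_2 + R_3 = 15.2 Ω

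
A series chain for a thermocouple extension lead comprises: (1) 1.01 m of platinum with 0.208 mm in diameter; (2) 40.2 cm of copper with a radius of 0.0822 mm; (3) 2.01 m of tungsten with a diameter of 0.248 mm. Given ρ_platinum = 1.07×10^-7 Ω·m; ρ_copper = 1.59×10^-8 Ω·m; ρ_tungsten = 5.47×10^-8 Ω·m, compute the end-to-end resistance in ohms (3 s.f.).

5.76 Ω

Seg 1: A = π(d/2)² = π(1.0400e-04 m)² = 3.398e-08 m²
R_1 = (1.07×10^-7)(1.01)/(3.398e-08) = 3.18 Ω
Seg 2: A = πr² = π(8.2200e-05 m)² = 2.123e-08 m²
R_2 = (1.59×10^-8)(0.402)/(2.123e-08) = 0.3011 Ω
Seg 3: A = π(d/2)² = π(1.2400e-04 m)² = 4.831e-08 m²
R_3 = (5.47×10^-8)(2.01)/(4.831e-08) = 2.276 Ω
R_total = R_1 + R_2 + R_3 = 5.76 Ω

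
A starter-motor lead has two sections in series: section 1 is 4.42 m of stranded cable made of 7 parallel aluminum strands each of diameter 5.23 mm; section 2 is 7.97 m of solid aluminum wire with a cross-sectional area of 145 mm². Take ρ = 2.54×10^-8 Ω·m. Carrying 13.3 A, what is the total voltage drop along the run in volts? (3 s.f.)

Section 1: A_strand = π(2.6150e-03)² = 2.148e-05 m²; R₁ = ρL/(N·A_s) = (2.54×10^-8)(4.42)/(7×2.148e-05) = 7.466×10^-4 Ω
Section 2: A = 145 mm² = 1.450e-04 m²
R₂ = (2.54×10^-8)(7.97)/(1.450e-04) = 0.001396 Ω
R = R₁ + R₂ = 0.002143 Ω
V = IR = 13.3 × 0.002143 = 0.0285 V

0.0285 V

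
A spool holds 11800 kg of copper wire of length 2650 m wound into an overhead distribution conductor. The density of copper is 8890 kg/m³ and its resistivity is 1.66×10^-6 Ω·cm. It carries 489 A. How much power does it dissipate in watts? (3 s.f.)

21000 W

ρ = 1.66×10^-6 Ω·cm = 1.66×10^-8 Ω·m
A = m/(density·L) = 11800/(8890×2650) = 5.0088e-04 m²
R = ρL/A = (1.66×10^-8)(2650)/(5.0088e-04) = 0.08783 Ω
P = I²R = (489)² × 0.08783 = 21000 W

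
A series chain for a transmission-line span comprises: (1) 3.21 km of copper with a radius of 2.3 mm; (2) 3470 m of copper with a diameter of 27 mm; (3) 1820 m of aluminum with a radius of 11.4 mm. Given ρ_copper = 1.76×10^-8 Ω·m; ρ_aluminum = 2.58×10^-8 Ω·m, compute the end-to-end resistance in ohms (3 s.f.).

3.62 Ω

Seg 1: A = πr² = π(2.3000e-03 m)² = 1.662e-05 m²
R_1 = (1.76×10^-8)(3210)/(1.662e-05) = 3.399 Ω
Seg 2: A = π(d/2)² = π(1.3500e-02 m)² = 5.726e-04 m²
R_2 = (1.76×10^-8)(3470)/(5.726e-04) = 0.1067 Ω
Seg 3: A = πr² = π(1.1400e-02 m)² = 4.083e-04 m²
R_3 = (2.58×10^-8)(1820)/(4.083e-04) = 0.115 Ω
R_total = R_1 + R_2 + R_3 = 3.62 Ω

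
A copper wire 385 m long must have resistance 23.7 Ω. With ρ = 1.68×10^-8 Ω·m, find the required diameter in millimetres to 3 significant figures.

A = ρL/R = (1.68×10^-8)(385)/(23.7) = 2.729e-07 m²
d = 2√(A/π) = 5.895e-04 m = 0.589 mm

0.589 mm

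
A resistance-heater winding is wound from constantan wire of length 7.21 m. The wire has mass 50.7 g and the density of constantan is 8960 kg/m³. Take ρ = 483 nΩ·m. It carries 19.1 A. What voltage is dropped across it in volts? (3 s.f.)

ρ = 483 nΩ·m = 4.83×10^-7 Ω·m
A = m/(density·L) = 0.0507/(8960×7.21) = 7.8481e-07 m²
R = ρL/A = (4.83×10^-7)(7.21)/(7.8481e-07) = 4.437 Ω
V = IR = 19.1 × 4.437 = 84.8 V

84.8 V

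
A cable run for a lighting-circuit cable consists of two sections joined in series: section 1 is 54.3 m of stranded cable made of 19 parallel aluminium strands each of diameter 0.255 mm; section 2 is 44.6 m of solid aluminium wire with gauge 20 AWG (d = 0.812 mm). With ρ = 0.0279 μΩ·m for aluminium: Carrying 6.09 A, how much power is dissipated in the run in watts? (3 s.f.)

ρ = 0.0279 μΩ·m = 2.79×10^-8 Ω·m
Section 1: A_strand = π(1.2750e-04)² = 5.107e-08 m²; R₁ = ρL/(N·A_s) = (2.79×10^-8)(54.3)/(19×5.107e-08) = 1.561 Ω
Section 2: A = π(0.812/2 mm)² = π(4.0600e-04 m)² = 5.178e-07 m²
R₂ = (2.79×10^-8)(44.6)/(5.178e-07) = 2.403 Ω
R = R₁ + R₂ = 3.964 Ω
P = I²R = (6.09)² × 3.964 = 147 W

147 W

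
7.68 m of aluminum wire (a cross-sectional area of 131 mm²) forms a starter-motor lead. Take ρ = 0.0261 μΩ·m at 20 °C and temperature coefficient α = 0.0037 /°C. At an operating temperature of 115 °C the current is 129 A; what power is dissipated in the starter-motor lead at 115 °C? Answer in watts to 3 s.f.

ρ = 0.0261 μΩ·m = 2.61×10^-8 Ω·m
A = 131 mm² = 1.310e-04 m²
R₍20₎ = ρL/A = (2.61×10^-8)(7.68)/(1.310e-04) = 0.00153 Ω
R₍115₎ = R₍20₎(1 + αΔT) = 0.00153 × (1 + 0.0037×95) = 0.002068 Ω
P = I²R = (129)² × 0.002068 = 34.4 W

34.4 W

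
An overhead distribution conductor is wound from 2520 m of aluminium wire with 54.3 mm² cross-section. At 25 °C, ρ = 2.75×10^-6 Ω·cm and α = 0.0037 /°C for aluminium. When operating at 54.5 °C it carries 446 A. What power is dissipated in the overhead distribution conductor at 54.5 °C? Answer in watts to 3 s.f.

ρ = 2.75×10^-6 Ω·cm = 2.75×10^-8 Ω·m
A = 54.3 mm² = 5.430e-05 m²
R₍25₎ = ρL/A = (2.75×10^-8)(2520)/(5.430e-05) = 1.276 Ω
R₍54.5₎ = R₍25₎(1 + αΔT) = 1.276 × (1 + 0.0037×29.5) = 1.416 Ω
P = I²R = (446)² × 1.416 = 2.82×10^5 W

2.82×10^5 W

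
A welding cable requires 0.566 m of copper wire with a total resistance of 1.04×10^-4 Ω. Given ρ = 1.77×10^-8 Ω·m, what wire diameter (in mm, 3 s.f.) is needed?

A = ρL/R = (1.77×10^-8)(0.566)/(1.04×10^-4) = 9.633e-05 m²
d = 2√(A/π) = 1.107e-02 m = 11.1 mm

11.1 mm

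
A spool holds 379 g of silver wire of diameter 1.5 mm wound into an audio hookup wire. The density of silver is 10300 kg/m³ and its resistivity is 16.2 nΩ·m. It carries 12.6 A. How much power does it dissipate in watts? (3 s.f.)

ρ = 16.2 nΩ·m = 1.62×10^-8 Ω·m
A = π(d/2)² = π(7.5000e-04 m)² = 1.7671e-06 m²
L = m/(density·A) = 0.379/(10300×1.7671e-06) = 20.82 m
R = ρL/A = (1.62×10^-8)(20.82)/(1.7671e-06) = 0.1909 Ω
P = I²R = (12.6)² × 0.1909 = 30.3 W

30.3 W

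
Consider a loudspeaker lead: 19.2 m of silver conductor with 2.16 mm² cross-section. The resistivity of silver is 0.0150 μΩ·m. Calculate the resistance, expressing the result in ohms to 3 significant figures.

ρ = 0.0150 μΩ·m = 1.50×10^-8 Ω·m
A = 2.16 mm² = 2.160e-06 m²
R = ρL/A = (1.50×10^-8)(19.2 m)/(2.160e-06 m²) = 0.133 Ω

0.133 Ω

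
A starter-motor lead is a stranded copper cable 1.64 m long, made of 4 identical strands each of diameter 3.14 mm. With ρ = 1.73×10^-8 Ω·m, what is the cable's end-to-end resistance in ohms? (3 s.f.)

9.16×10^-4 Ω

A_strand = π(1.5700e-03 m)² = 7.744e-06 m²
R_strand = ρL/A = (1.73×10^-8)(1.64)/(7.744e-06) = 0.003664 Ω
R_total = R_strand/N = 0.003664/4 = 9.16×10^-4 Ω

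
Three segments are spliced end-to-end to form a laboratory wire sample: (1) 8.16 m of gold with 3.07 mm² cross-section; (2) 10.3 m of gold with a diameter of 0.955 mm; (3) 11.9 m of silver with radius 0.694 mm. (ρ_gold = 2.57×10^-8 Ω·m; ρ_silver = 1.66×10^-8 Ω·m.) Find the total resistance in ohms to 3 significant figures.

0.568 Ω

Seg 1: A = 3.07 mm² = 3.070e-06 m²
R_1 = (2.57×10^-8)(8.16)/(3.070e-06) = 0.06831 Ω
Seg 2: A = π(d/2)² = π(4.7750e-04 m)² = 7.163e-07 m²
R_2 = (2.57×10^-8)(10.3)/(7.163e-07) = 0.3696 Ω
Seg 3: A = πr² = π(6.9400e-04 m)² = 1.513e-06 m²
R_3 = (1.66×10^-8)(11.9)/(1.513e-06) = 0.1306 Ω
R_total = R_1 + R_2 + R_3 = 0.568 Ω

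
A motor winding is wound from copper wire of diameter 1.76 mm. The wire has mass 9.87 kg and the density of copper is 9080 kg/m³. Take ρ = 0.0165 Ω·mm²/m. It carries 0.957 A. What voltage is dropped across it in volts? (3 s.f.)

ρ = 0.0165 Ω·mm²/m = 1.65×10^-8 Ω·m
A = π(d/2)² = π(8.8000e-04 m)² = 2.4328e-06 m²
L = m/(density·A) = 9.87/(9080×2.4328e-06) = 446.8 m
R = ρL/A = (1.65×10^-8)(446.8)/(2.4328e-06) = 3.03 Ω
V = IR = 0.957 × 3.03 = 2.90 V

2.90 V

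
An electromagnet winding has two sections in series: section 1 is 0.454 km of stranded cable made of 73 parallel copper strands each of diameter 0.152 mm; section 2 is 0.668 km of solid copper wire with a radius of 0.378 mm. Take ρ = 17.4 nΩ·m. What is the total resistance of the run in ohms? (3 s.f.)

31.9 Ω

ρ = 17.4 nΩ·m = 1.74×10^-8 Ω·m
Section 1: A_strand = π(7.6000e-05)² = 1.815e-08 m²; R₁ = ρL/(N·A_s) = (1.74×10^-8)(454)/(73×1.815e-08) = 5.964 Ω
Section 2: A = πr² = π(3.7800e-04 m)² = 4.489e-07 m²
R₂ = (1.74×10^-8)(668)/(4.489e-07) = 25.89 Ω
R = R₁ + R₂ = 31.9 Ω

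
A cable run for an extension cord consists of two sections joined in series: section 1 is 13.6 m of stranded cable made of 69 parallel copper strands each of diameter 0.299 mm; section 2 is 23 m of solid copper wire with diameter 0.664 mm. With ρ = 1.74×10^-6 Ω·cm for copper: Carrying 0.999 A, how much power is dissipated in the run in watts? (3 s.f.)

1.20 W

ρ = 1.74×10^-6 Ω·cm = 1.74×10^-8 Ω·m
Section 1: A_strand = π(1.4950e-04)² = 7.022e-08 m²; R₁ = ρL/(N·A_s) = (1.74×10^-8)(13.6)/(69×7.022e-08) = 0.04884 Ω
Section 2: A = π(d/2)² = π(3.3200e-04 m)² = 3.463e-07 m²
R₂ = (1.74×10^-8)(23)/(3.463e-07) = 1.156 Ω
R = R₁ + R₂ = 1.205 Ω
P = I²R = (0.999)² × 1.205 = 1.20 W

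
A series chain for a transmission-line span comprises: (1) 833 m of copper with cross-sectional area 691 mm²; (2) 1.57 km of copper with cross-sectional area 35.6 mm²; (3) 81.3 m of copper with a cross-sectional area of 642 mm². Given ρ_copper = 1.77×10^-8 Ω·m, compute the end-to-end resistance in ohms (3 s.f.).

Seg 1: A = 691 mm² = 6.910e-04 m²
R_1 = (1.77×10^-8)(833)/(6.910e-04) = 0.02134 Ω
Seg 2: A = 35.6 mm² = 3.560e-05 m²
R_2 = (1.77×10^-8)(1570)/(3.560e-05) = 0.7806 Ω
Seg 3: A = 642 mm² = 6.420e-04 m²
R_3 = (1.77×10^-8)(81.3)/(6.420e-04) = 0.002241 Ω
R_total = R_1 + R_2 + R_3 = 0.804 Ω

0.804 Ω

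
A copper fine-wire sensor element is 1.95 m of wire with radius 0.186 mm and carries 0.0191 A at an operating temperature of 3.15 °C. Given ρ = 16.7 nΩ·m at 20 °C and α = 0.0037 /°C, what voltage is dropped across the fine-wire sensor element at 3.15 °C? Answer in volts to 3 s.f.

ρ = 16.7 nΩ·m = 1.67×10^-8 Ω·m
A = πr² = π(1.8600e-04 m)² = 1.087e-07 m²
R₍20₎ = ρL/A = (1.67×10^-8)(1.95)/(1.087e-07) = 0.2996 Ω
R₍3.15₎ = R₍20₎(1 + αΔT) = 0.2996 × (1 + 0.0037×-16.9) = 0.2809 Ω
V = IR = 0.0191 × 0.2809 = 0.00537 V

0.00537 V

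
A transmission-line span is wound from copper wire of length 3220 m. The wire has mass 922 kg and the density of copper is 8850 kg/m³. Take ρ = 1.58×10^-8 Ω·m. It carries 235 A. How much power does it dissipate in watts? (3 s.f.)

A = m/(density·L) = 922/(8850×3220) = 3.2354e-05 m²
R = ρL/A = (1.58×10^-8)(3220)/(3.2354e-05) = 1.572 Ω
P = I²R = (235)² × 1.572 = 86800 W

86800 W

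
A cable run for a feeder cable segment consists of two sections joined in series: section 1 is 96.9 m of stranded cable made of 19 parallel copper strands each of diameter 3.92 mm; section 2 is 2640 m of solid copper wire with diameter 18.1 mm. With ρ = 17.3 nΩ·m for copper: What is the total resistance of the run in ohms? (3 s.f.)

ρ = 17.3 nΩ·m = 1.73×10^-8 Ω·m
Section 1: A_strand = π(1.9600e-03)² = 1.207e-05 m²; R₁ = ρL/(N·A_s) = (1.73×10^-8)(96.9)/(19×1.207e-05) = 0.007311 Ω
Section 2: A = π(d/2)² = π(9.0500e-03 m)² = 2.573e-04 m²
R₂ = (1.73×10^-8)(2640)/(2.573e-04) = 0.1775 Ω
R = R₁ + R₂ = 0.185 Ω

0.185 Ω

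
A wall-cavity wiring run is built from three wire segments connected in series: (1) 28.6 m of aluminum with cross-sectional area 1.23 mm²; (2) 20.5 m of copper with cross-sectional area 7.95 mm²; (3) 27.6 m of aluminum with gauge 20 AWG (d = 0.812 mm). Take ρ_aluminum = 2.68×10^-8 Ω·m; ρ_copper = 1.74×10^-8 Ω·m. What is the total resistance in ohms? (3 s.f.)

2.10 Ω

Seg 1: A = 1.23 mm² = 1.230e-06 m²
R_1 = (2.68×10^-8)(28.6)/(1.230e-06) = 0.6232 Ω
Seg 2: A = 7.95 mm² = 7.950e-06 m²
R_2 = (1.74×10^-8)(20.5)/(7.950e-06) = 0.04487 Ω
Seg 3: A = π(0.812/2 mm)² = π(4.0600e-04 m)² = 5.178e-07 m²
R_3 = (2.68×10^-8)(27.6)/(5.178e-07) = 1.428 Ω
R_total = R_1 + R_2 + R_3 = 2.10 Ω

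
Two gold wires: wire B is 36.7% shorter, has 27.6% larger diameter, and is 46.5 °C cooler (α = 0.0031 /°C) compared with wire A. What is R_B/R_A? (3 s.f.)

0.333

R ∝ ρL/d² with ρ ∝ (1+αΔT), so R_B/R_A = (1 − 36.7/100) × (1 + 27.6/100)⁻² × (1 − 0.0031×46.5)
= 0.633 × 0.6142 × 0.8558 = 0.333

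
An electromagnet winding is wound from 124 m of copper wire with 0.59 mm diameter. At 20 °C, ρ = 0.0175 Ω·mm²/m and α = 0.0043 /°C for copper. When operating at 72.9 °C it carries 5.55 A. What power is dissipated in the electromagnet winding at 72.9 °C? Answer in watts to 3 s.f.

300 W

ρ = 0.0175 Ω·mm²/m = 1.75×10^-8 Ω·m
A = π(d/2)² = π(2.9500e-04 m)² = 2.734e-07 m²
R₍20₎ = ρL/A = (1.75×10^-8)(124)/(2.734e-07) = 7.937 Ω
R₍72.9₎ = R₍20₎(1 + αΔT) = 7.937 × (1 + 0.0043×52.9) = 9.743 Ω
P = I²R = (5.55)² × 9.743 = 300 W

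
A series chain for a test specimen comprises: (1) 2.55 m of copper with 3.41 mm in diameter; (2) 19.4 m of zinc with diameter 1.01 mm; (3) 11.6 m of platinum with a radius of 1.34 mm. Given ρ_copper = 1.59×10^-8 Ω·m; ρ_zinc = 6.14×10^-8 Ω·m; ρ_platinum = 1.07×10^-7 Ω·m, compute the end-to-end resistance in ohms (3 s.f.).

1.71 Ω

Seg 1: A = π(d/2)² = π(1.7050e-03 m)² = 9.133e-06 m²
R_1 = (1.59×10^-8)(2.55)/(9.133e-06) = 0.00444 Ω
Seg 2: A = π(d/2)² = π(5.0500e-04 m)² = 8.012e-07 m²
R_2 = (6.14×10^-8)(19.4)/(8.012e-07) = 1.487 Ω
Seg 3: A = πr² = π(1.3400e-03 m)² = 5.641e-06 m²
R_3 = (1.07×10^-7)(11.6)/(5.641e-06) = 0.22 Ω
R_total = R_1 + R_2 + R_3 = 1.71 Ω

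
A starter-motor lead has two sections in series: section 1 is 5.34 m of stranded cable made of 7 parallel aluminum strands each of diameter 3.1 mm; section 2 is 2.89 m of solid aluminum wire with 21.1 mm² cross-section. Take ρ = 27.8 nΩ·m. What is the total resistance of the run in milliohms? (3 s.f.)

6.62 mΩ

ρ = 27.8 nΩ·m = 2.78×10^-8 Ω·m
Section 1: A_strand = π(1.5500e-03)² = 7.548e-06 m²; R₁ = ρL/(N·A_s) = (2.78×10^-8)(5.34)/(7×7.548e-06) = 0.00281 Ω
Section 2: A = 21.1 mm² = 2.110e-05 m²
R₂ = (2.78×10^-8)(2.89)/(2.110e-05) = 0.003808 Ω
R = R₁ + R₂ = 6.62 mΩ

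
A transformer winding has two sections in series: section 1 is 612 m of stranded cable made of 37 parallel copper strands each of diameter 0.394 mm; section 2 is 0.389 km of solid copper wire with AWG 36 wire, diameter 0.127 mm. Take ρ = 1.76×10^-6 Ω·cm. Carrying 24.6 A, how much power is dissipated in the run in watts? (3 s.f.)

ρ = 1.76×10^-6 Ω·cm = 1.76×10^-8 Ω·m
Section 1: A_strand = π(1.9700e-04)² = 1.219e-07 m²; R₁ = ρL/(N·A_s) = (1.76×10^-8)(612)/(37×1.219e-07) = 2.388 Ω
Section 2: A = π(0.127/2 mm)² = π(6.3500e-05 m)² = 1.267e-08 m²
R₂ = (1.76×10^-8)(389)/(1.267e-08) = 540.5 Ω
R = R₁ + R₂ = 542.8 Ω
P = I²R = (24.6)² × 542.8 = 3.29×10^5 W

3.29×10^5 W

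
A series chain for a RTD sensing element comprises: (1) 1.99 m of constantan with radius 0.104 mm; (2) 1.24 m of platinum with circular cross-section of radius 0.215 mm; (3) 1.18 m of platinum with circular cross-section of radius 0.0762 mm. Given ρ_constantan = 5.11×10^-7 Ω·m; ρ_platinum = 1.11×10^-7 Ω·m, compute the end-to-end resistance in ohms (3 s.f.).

38.1 Ω

Seg 1: A = πr² = π(1.0400e-04 m)² = 3.398e-08 m²
R_1 = (5.11×10^-7)(1.99)/(3.398e-08) = 29.93 Ω
Seg 2: A = πr² = π(2.1500e-04 m)² = 1.452e-07 m²
R_2 = (1.11×10^-7)(1.24)/(1.452e-07) = 0.9478 Ω
Seg 3: A = πr² = π(7.6200e-05 m)² = 1.824e-08 m²
R_3 = (1.11×10^-7)(1.18)/(1.824e-08) = 7.18 Ω
R_total = R_1 + R_2 + R_3 = 38.1 Ω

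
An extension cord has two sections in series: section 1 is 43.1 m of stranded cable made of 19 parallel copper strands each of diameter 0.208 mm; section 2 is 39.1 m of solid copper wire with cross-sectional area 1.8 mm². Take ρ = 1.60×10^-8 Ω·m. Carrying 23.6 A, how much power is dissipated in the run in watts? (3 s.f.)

Section 1: A_strand = π(1.0400e-04)² = 3.398e-08 m²; R₁ = ρL/(N·A_s) = (1.60×10^-8)(43.1)/(19×3.398e-08) = 1.068 Ω
Section 2: A = 1.8 mm² = 1.800e-06 m²
R₂ = (1.60×10^-8)(39.1)/(1.800e-06) = 0.3476 Ω
R = R₁ + R₂ = 1.416 Ω
P = I²R = (23.6)² × 1.416 = 788 W

788 W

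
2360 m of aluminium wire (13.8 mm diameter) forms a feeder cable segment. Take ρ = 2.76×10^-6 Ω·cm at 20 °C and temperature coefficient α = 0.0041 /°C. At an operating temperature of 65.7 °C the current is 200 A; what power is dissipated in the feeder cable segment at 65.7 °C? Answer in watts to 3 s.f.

ρ = 2.76×10^-6 Ω·cm = 2.76×10^-8 Ω·m
A = π(d/2)² = π(6.9000e-03 m)² = 1.496e-04 m²
R₍20₎ = ρL/A = (2.76×10^-8)(2360)/(1.496e-04) = 0.4355 Ω
R₍65.7₎ = R₍20₎(1 + αΔT) = 0.4355 × (1 + 0.0041×45.7) = 0.5171 Ω
P = I²R = (200)² × 0.5171 = 20700 W

20700 W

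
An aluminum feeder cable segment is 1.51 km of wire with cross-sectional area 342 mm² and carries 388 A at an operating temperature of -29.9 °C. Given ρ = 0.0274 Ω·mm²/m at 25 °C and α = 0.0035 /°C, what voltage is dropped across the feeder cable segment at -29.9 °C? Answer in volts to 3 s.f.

ρ = 0.0274 Ω·mm²/m = 2.74×10^-8 Ω·m
A = 342 mm² = 3.420e-04 m²
R₍25₎ = ρL/A = (2.74×10^-8)(1510)/(3.420e-04) = 0.121 Ω
R₍-29.9₎ = R₍25₎(1 + αΔT) = 0.121 × (1 + 0.0035×-54.9) = 0.09773 Ω
V = IR = 388 × 0.09773 = 37.9 V

37.9 V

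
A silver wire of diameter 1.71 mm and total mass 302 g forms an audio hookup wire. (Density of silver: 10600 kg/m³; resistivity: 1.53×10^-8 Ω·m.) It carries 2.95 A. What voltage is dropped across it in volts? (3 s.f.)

A = π(d/2)² = π(8.5500e-04 m)² = 2.2966e-06 m²
L = m/(density·A) = 0.302/(10600×2.2966e-06) = 12.41 m
R = ρL/A = (1.53×10^-8)(12.41)/(2.2966e-06) = 0.08265 Ω
V = IR = 2.95 × 0.08265 = 0.244 V

0.244 V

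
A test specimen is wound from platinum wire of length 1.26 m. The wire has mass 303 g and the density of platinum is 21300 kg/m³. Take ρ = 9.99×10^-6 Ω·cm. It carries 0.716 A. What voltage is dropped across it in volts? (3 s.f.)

ρ = 9.99×10^-6 Ω·cm = 9.99×10^-8 Ω·m
A = m/(density·L) = 0.303/(21300×1.26) = 1.1290e-05 m²
R = ρL/A = (9.99×10^-8)(1.26)/(1.1290e-05) = 0.01115 Ω
V = IR = 0.716 × 0.01115 = 0.00798 V

0.00798 V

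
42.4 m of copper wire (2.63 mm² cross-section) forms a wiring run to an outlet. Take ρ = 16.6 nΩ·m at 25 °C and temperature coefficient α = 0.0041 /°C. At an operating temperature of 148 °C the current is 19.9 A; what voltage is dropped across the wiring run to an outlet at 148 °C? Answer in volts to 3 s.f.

ρ = 16.6 nΩ·m = 1.66×10^-8 Ω·m
A = 2.63 mm² = 2.630e-06 m²
R₍25₎ = ρL/A = (1.66×10^-8)(42.4)/(2.630e-06) = 0.2676 Ω
R₍148₎ = R₍25₎(1 + αΔT) = 0.2676 × (1 + 0.0041×123) = 0.4026 Ω
V = IR = 19.9 × 0.4026 = 8.01 V

8.01 V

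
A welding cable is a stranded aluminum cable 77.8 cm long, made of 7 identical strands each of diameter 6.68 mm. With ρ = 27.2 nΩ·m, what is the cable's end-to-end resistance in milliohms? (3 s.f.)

ρ = 27.2 nΩ·m = 2.72×10^-8 Ω·m
A_strand = π(3.3400e-03 m)² = 3.505e-05 m²
R_strand = ρL/A = (2.72×10^-8)(0.778)/(3.505e-05) = 6.038×10^-4 Ω
R_total = R_strand/N = 6.038×10^-4/7 = 0.0863 mΩ

0.0863 mΩ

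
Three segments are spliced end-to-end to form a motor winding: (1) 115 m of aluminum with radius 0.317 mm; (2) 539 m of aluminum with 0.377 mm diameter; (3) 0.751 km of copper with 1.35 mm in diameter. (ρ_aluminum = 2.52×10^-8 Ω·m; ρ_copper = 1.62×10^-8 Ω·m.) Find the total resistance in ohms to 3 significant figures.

139 Ω

Seg 1: A = πr² = π(3.1700e-04 m)² = 3.157e-07 m²
R_1 = (2.52×10^-8)(115)/(3.157e-07) = 9.18 Ω
Seg 2: A = π(d/2)² = π(1.8850e-04 m)² = 1.116e-07 m²
R_2 = (2.52×10^-8)(539)/(1.116e-07) = 121.7 Ω
Seg 3: A = π(d/2)² = π(6.7500e-04 m)² = 1.431e-06 m²
R_3 = (1.62×10^-8)(751)/(1.431e-06) = 8.5 Ω
R_total = R_1 + R_2 + R_3 = 139 Ω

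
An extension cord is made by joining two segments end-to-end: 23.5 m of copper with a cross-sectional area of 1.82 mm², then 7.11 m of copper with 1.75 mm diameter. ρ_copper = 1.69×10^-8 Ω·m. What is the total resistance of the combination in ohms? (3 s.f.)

Segment 1: A = 1.82 mm² = 1.820e-06 m²
R₁ = ρL/A = (1.69×10^-8)(23.5)/(1.820e-06) = 0.2182 Ω
Segment 2: A = π(d/2)² = π(8.7500e-04 m)² = 2.405e-06 m²
R₂ = (1.69×10^-8)(7.11)/(2.405e-06) = 0.04996 Ω
R = R₁ + R₂ = 0.268 Ω

0.268 Ω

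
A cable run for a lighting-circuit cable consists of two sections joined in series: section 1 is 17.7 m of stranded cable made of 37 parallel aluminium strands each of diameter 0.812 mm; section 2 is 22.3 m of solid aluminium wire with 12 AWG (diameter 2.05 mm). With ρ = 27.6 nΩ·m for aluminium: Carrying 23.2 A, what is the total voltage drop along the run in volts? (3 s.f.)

4.92 V

ρ = 27.6 nΩ·m = 2.76×10^-8 Ω·m
Section 1: A_strand = π(4.0600e-04)² = 5.178e-07 m²; R₁ = ρL/(N·A_s) = (2.76×10^-8)(17.7)/(37×5.178e-07) = 0.0255 Ω
Section 2: A = π(2.05/2 mm)² = π(1.0250e-03 m)² = 3.301e-06 m²
R₂ = (2.76×10^-8)(22.3)/(3.301e-06) = 0.1865 Ω
R = R₁ + R₂ = 0.212 Ω
V = IR = 23.2 × 0.212 = 4.92 V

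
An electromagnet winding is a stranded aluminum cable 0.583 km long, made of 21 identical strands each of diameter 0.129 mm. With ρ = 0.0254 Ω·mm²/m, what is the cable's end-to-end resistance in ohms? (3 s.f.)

54.0 Ω

ρ = 0.0254 Ω·mm²/m = 2.54×10^-8 Ω·m
A_strand = π(6.4500e-05 m)² = 1.307e-08 m²
R_strand = ρL/A = (2.54×10^-8)(583)/(1.307e-08) = 1133 Ω
R_total = R_strand/N = 1133/21 = 54.0 Ω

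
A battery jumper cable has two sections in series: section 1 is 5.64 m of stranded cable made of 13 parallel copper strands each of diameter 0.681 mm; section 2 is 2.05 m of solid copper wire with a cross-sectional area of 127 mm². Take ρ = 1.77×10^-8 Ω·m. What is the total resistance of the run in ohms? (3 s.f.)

0.0214 Ω

Section 1: A_strand = π(3.4050e-04)² = 3.642e-07 m²; R₁ = ρL/(N·A_s) = (1.77×10^-8)(5.64)/(13×3.642e-07) = 0.02108 Ω
Section 2: A = 127 mm² = 1.270e-04 m²
R₂ = (1.77×10^-8)(2.05)/(1.270e-04) = 2.857×10^-4 Ω
R = R₁ + R₂ = 0.0214 Ω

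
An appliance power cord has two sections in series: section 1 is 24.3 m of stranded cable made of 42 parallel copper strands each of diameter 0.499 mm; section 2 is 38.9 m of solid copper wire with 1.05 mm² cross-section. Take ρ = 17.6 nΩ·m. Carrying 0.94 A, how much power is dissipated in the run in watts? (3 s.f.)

0.622 W

ρ = 17.6 nΩ·m = 1.76×10^-8 Ω·m
Section 1: A_strand = π(2.4950e-04)² = 1.956e-07 m²; R₁ = ρL/(N·A_s) = (1.76×10^-8)(24.3)/(42×1.956e-07) = 0.05207 Ω
Section 2: A = 1.05 mm² = 1.050e-06 m²
R₂ = (1.76×10^-8)(38.9)/(1.050e-06) = 0.652 Ω
R = R₁ + R₂ = 0.7041 Ω
P = I²R = (0.94)² × 0.7041 = 0.622 W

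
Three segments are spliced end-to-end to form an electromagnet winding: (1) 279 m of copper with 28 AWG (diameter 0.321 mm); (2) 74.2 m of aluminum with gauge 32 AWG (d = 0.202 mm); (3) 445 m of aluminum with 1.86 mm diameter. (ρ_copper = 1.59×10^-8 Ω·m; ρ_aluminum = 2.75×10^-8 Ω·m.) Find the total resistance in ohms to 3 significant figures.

123 Ω

Seg 1: A = π(0.321/2 mm)² = π(1.6050e-04 m)² = 8.093e-08 m²
R_1 = (1.59×10^-8)(279)/(8.093e-08) = 54.82 Ω
Seg 2: A = π(0.202/2 mm)² = π(1.0100e-04 m)² = 3.205e-08 m²
R_2 = (2.75×10^-8)(74.2)/(3.205e-08) = 63.67 Ω
Seg 3: A = π(d/2)² = π(9.3000e-04 m)² = 2.717e-06 m²
R_3 = (2.75×10^-8)(445)/(2.717e-06) = 4.504 Ω
R_total = R_1 + R_2 + R_3 = 123 Ω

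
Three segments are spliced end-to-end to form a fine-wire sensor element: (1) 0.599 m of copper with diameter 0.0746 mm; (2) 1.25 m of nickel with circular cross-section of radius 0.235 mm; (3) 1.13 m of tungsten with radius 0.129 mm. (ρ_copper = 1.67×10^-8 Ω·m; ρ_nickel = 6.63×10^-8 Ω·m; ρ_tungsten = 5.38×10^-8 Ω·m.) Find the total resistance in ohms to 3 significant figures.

Seg 1: A = π(d/2)² = π(3.7300e-05 m)² = 4.371e-09 m²
R_1 = (1.67×10^-8)(0.599)/(4.371e-09) = 2.289 Ω
Seg 2: A = πr² = π(2.3500e-04 m)² = 1.735e-07 m²
R_2 = (6.63×10^-8)(1.25)/(1.735e-07) = 0.4777 Ω
Seg 3: A = πr² = π(1.2900e-04 m)² = 5.228e-08 m²
R_3 = (5.38×10^-8)(1.13)/(5.228e-08) = 1.163 Ω
R_total = R_1 + R_2 + R_3 = 3.93 Ω

3.93 Ω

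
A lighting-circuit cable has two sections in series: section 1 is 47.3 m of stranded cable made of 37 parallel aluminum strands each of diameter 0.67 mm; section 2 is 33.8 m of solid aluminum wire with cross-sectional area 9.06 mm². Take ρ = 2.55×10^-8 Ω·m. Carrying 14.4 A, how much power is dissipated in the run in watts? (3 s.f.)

Section 1: A_strand = π(3.3500e-04)² = 3.526e-07 m²; R₁ = ρL/(N·A_s) = (2.55×10^-8)(47.3)/(37×3.526e-07) = 0.09246 Ω
Section 2: A = 9.06 mm² = 9.060e-06 m²
R₂ = (2.55×10^-8)(33.8)/(9.060e-06) = 0.09513 Ω
R = R₁ + R₂ = 0.1876 Ω
P = I²R = (14.4)² × 0.1876 = 38.9 W

38.9 W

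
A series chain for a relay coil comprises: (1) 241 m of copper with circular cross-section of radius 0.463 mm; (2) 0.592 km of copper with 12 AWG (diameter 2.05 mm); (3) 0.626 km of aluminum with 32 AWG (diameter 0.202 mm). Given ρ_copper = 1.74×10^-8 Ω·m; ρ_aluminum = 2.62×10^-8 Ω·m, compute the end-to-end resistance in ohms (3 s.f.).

Seg 1: A = πr² = π(4.6300e-04 m)² = 6.735e-07 m²
R_1 = (1.74×10^-8)(241)/(6.735e-07) = 6.227 Ω
Seg 2: A = π(2.05/2 mm)² = π(1.0250e-03 m)² = 3.301e-06 m²
R_2 = (1.74×10^-8)(592)/(3.301e-06) = 3.121 Ω
Seg 3: A = π(0.202/2 mm)² = π(1.0100e-04 m)² = 3.205e-08 m²
R_3 = (2.62×10^-8)(626)/(3.205e-08) = 511.8 Ω
R_total = R_1 + R_2 + R_3 = 521 Ω

521 Ω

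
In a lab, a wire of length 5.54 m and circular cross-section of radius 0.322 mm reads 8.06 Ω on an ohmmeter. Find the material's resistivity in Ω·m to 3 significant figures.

4.74×10^-7 Ω·m

A = πr² = π(3.2200e-04 m)² = 3.257e-07 m²
ρ = RA/L = (8.06)(3.257e-07)/(5.54) = 4.74×10^-7 Ω·m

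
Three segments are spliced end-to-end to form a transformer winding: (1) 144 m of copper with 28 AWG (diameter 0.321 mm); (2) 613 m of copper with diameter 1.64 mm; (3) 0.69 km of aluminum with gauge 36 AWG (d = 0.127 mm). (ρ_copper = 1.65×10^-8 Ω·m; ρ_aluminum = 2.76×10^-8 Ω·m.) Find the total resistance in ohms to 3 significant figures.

1540 Ω

Seg 1: A = π(0.321/2 mm)² = π(1.6050e-04 m)² = 8.093e-08 m²
R_1 = (1.65×10^-8)(144)/(8.093e-08) = 29.36 Ω
Seg 2: A = π(d/2)² = π(8.2000e-04 m)² = 2.112e-06 m²
R_2 = (1.65×10^-8)(613)/(2.112e-06) = 4.788 Ω
Seg 3: A = π(0.127/2 mm)² = π(6.3500e-05 m)² = 1.267e-08 m²
R_3 = (2.76×10^-8)(690)/(1.267e-08) = 1503 Ω
R_total = R_1 + R_2 + R_3 = 1540 Ω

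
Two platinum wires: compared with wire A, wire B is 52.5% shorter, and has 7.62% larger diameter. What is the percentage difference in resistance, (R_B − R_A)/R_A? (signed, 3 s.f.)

-59.0%

R ∝ L/d², so R_B/R_A = (1 − 52.5/100) × (1 + 7.62/100)⁻²
= 0.475 × 0.8634 = 0.4101
(R_B − R_A)/R_A = 0.4101 − 1 = -59.0%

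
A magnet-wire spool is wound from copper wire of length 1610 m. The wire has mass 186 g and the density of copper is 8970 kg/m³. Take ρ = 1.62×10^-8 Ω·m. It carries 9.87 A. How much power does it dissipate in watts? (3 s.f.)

A = m/(density·L) = 0.186/(8970×1610) = 1.2879e-08 m²
R = ρL/A = (1.62×10^-8)(1610)/(1.2879e-08) = 2025 Ω
P = I²R = (9.87)² × 2025 = 1.97×10^5 W

1.97×10^5 W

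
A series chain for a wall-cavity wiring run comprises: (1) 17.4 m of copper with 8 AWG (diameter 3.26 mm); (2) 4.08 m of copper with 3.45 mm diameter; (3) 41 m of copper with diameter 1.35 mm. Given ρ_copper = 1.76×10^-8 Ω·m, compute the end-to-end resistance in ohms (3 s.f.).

0.548 Ω

Seg 1: A = π(3.26/2 mm)² = π(1.6300e-03 m)² = 8.347e-06 m²
R_1 = (1.76×10^-8)(17.4)/(8.347e-06) = 0.03669 Ω
Seg 2: A = π(d/2)² = π(1.7250e-03 m)² = 9.348e-06 m²
R_2 = (1.76×10^-8)(4.08)/(9.348e-06) = 0.007681 Ω
Seg 3: A = π(d/2)² = π(6.7500e-04 m)² = 1.431e-06 m²
R_3 = (1.76×10^-8)(41)/(1.431e-06) = 0.5041 Ω
R_total = R_1 + R_2 + R_3 = 0.548 Ω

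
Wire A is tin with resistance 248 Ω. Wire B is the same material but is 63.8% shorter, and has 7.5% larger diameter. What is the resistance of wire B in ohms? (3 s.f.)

77.7 Ω

R ∝ L/d², so R_B/R_A = (1 − 63.8/100) × (1 + 7.5/100)⁻²
= 0.362 × 0.8653 = 0.3132
R_B = 0.3132 × 248 = 77.7 Ω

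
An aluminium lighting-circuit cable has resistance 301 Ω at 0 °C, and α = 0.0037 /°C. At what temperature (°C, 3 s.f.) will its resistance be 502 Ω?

R = R₀(1 + α(T − T₀)) ⇒ T = T₀ + (R/R₀ − 1)/α
T = 0 + (502/301 − 1)/0.0037 = 0 + (0.6678)/0.0037 = 180 °C

180 °C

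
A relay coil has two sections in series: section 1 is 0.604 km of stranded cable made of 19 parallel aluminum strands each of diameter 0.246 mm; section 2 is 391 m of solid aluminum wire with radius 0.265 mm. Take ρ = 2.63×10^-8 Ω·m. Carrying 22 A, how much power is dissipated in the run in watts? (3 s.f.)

31100 W

Section 1: A_strand = π(1.2300e-04)² = 4.753e-08 m²; R₁ = ρL/(N·A_s) = (2.63×10^-8)(604)/(19×4.753e-08) = 17.59 Ω
Section 2: A = πr² = π(2.6500e-04 m)² = 2.206e-07 m²
R₂ = (2.63×10^-8)(391)/(2.206e-07) = 46.61 Ω
R = R₁ + R₂ = 64.2 Ω
P = I²R = (22)² × 64.2 = 31100 W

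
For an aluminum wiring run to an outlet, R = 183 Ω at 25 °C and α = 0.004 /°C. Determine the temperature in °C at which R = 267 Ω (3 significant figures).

140 °C

R = R₀(1 + α(T − T₀)) ⇒ T = T₀ + (R/R₀ − 1)/α
T = 25 + (267/183 − 1)/0.004 = 25 + (0.459)/0.004 = 140 °C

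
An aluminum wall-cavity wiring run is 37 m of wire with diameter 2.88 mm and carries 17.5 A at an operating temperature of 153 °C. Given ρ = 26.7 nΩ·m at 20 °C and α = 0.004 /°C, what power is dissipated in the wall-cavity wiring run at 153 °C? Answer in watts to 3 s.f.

ρ = 26.7 nΩ·m = 2.67×10^-8 Ω·m
A = π(d/2)² = π(1.4400e-03 m)² = 6.514e-06 m²
R₍20₎ = ρL/A = (2.67×10^-8)(37)/(6.514e-06) = 0.1516 Ω
R₍153₎ = R₍20₎(1 + αΔT) = 0.1516 × (1 + 0.004×133) = 0.2323 Ω
P = I²R = (17.5)² × 0.2323 = 71.1 W

71.1 W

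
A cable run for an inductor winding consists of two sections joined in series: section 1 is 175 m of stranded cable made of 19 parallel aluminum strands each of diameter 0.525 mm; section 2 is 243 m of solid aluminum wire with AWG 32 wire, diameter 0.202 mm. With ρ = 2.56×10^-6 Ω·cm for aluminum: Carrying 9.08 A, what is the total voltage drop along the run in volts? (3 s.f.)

1770 V

ρ = 2.56×10^-6 Ω·cm = 2.56×10^-8 Ω·m
Section 1: A_strand = π(2.6250e-04)² = 2.165e-07 m²; R₁ = ρL/(N·A_s) = (2.56×10^-8)(175)/(19×2.165e-07) = 1.089 Ω
Section 2: A = π(0.202/2 mm)² = π(1.0100e-04 m)² = 3.205e-08 m²
R₂ = (2.56×10^-8)(243)/(3.205e-08) = 194.1 Ω
R = R₁ + R₂ = 195.2 Ω
V = IR = 9.08 × 195.2 = 1770 V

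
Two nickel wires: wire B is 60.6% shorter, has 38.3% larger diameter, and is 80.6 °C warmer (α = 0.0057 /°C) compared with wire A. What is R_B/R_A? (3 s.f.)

R ∝ ρL/d² with ρ ∝ (1+αΔT), so R_B/R_A = (1 − 60.6/100) × (1 + 38.3/100)⁻² × (1 + 0.0057×80.6)
= 0.394 × 0.5228 × 1.459 = 0.301

0.301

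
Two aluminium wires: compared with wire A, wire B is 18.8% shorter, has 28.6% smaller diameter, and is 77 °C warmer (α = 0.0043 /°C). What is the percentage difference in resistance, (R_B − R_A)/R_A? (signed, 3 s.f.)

R ∝ ρL/d² with ρ ∝ (1+αΔT), so R_B/R_A = (1 − 18.8/100) × (1 − 28.6/100)⁻² × (1 + 0.0043×77)
= 0.812 × 1.962 × 1.331 = 2.12
(R_B − R_A)/R_A = 2.12 − 1 = 112%

112%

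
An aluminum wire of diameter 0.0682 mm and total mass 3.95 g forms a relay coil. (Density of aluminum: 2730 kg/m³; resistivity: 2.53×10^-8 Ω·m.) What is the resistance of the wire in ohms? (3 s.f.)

A = π(d/2)² = π(3.4100e-05 m)² = 3.6531e-09 m²
L = m/(density·A) = 0.00395/(2730×3.6531e-09) = 396.1 m
R = ρL/A = (2.53×10^-8)(396.1)/(3.6531e-09) = 2740 Ω

2740 Ω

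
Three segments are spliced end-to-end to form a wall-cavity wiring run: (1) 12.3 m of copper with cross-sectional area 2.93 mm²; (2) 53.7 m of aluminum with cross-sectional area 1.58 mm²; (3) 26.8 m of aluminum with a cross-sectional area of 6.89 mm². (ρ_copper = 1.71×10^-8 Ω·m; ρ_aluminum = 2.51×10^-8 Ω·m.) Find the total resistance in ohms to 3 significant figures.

1.02 Ω

Seg 1: A = 2.93 mm² = 2.930e-06 m²
R_1 = (1.71×10^-8)(12.3)/(2.930e-06) = 0.07178 Ω
Seg 2: A = 1.58 mm² = 1.580e-06 m²
R_2 = (2.51×10^-8)(53.7)/(1.580e-06) = 0.8531 Ω
Seg 3: A = 6.89 mm² = 6.890e-06 m²
R_3 = (2.51×10^-8)(26.8)/(6.890e-06) = 0.09763 Ω
R_total = R_1 + R_2 + R_3 = 1.02 Ω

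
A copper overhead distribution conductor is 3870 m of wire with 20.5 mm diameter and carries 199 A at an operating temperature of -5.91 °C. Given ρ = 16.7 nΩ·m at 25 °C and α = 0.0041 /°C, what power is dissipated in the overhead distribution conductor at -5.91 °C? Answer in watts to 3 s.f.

ρ = 16.7 nΩ·m = 1.67×10^-8 Ω·m
A = π(d/2)² = π(1.0250e-02 m)² = 3.301e-04 m²
R₍25₎ = ρL/A = (1.67×10^-8)(3870)/(3.301e-04) = 0.1958 Ω
R₍-5.91₎ = R₍25₎(1 + αΔT) = 0.1958 × (1 + 0.0041×-30.9) = 0.171 Ω
P = I²R = (199)² × 0.171 = 6770 W

6770 W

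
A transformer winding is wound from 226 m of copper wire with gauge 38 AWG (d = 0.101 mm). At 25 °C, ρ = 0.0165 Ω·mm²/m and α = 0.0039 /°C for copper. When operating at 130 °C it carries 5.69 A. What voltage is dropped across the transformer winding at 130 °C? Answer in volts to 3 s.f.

3730 V

ρ = 0.0165 Ω·mm²/m = 1.65×10^-8 Ω·m
A = π(0.101/2 mm)² = π(5.0500e-05 m)² = 8.012e-09 m²
R₍25₎ = ρL/A = (1.65×10^-8)(226)/(8.012e-09) = 465.4 Ω
R₍130₎ = R₍25₎(1 + αΔT) = 465.4 × (1 + 0.0039×105) = 656 Ω
V = IR = 5.69 × 656 = 3730 V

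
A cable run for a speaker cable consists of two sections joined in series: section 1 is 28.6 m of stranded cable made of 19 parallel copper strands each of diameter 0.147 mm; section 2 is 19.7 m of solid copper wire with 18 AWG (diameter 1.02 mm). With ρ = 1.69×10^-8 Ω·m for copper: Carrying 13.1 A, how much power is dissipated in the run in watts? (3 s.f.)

Section 1: A_strand = π(7.3500e-05)² = 1.697e-08 m²; R₁ = ρL/(N·A_s) = (1.69×10^-8)(28.6)/(19×1.697e-08) = 1.499 Ω
Section 2: A = π(1.02/2 mm)² = π(5.1000e-04 m)² = 8.171e-07 m²
R₂ = (1.69×10^-8)(19.7)/(8.171e-07) = 0.4074 Ω
R = R₁ + R₂ = 1.906 Ω
P = I²R = (13.1)² × 1.906 = 327 W

327 W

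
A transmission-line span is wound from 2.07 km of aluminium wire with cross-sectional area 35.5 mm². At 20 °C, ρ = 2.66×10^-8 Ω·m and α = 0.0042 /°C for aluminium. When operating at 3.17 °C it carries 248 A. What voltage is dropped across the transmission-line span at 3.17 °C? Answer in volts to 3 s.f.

357 V

A = 35.5 mm² = 3.550e-05 m²
R₍20₎ = ρL/A = (2.66×10^-8)(2070)/(3.550e-05) = 1.551 Ω
R₍3.17₎ = R₍20₎(1 + αΔT) = 1.551 × (1 + 0.0042×-16.8) = 1.441 Ω
V = IR = 248 × 1.441 = 357 V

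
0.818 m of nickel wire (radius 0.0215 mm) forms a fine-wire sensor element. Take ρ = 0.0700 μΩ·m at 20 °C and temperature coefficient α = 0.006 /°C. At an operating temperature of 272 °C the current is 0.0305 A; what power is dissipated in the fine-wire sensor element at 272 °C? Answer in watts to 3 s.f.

0.0921 W

ρ = 0.0700 μΩ·m = 7.00×10^-8 Ω·m
A = πr² = π(2.1500e-05 m)² = 1.452e-09 m²
R₍20₎ = ρL/A = (7.00×10^-8)(0.818)/(1.452e-09) = 39.43 Ω
R₍272₎ = R₍20₎(1 + αΔT) = 39.43 × (1 + 0.006×252) = 99.05 Ω
P = I²R = (0.0305)² × 99.05 = 0.0921 W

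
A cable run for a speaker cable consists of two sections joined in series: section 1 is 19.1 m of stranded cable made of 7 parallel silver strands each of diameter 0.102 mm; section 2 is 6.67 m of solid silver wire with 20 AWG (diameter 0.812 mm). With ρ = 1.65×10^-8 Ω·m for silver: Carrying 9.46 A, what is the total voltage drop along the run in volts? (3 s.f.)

54.1 V

Section 1: A_strand = π(5.1000e-05)² = 8.171e-09 m²; R₁ = ρL/(N·A_s) = (1.65×10^-8)(19.1)/(7×8.171e-09) = 5.51 Ω
Section 2: A = π(0.812/2 mm)² = π(4.0600e-04 m)² = 5.178e-07 m²
R₂ = (1.65×10^-8)(6.67)/(5.178e-07) = 0.2125 Ω
R = R₁ + R₂ = 5.722 Ω
V = IR = 9.46 × 5.722 = 54.1 V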